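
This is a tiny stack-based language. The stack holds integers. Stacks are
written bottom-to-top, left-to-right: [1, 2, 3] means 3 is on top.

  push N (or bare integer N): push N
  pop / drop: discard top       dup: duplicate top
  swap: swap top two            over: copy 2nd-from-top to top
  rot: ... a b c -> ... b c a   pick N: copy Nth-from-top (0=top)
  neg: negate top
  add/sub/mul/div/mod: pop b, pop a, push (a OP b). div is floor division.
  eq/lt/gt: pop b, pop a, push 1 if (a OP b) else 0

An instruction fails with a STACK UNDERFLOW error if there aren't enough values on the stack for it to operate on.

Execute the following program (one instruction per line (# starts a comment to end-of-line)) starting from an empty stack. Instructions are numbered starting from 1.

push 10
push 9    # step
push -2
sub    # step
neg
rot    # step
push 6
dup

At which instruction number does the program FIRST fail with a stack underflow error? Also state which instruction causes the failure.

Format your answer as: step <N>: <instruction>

Answer: step 6: rot

Derivation:
Step 1 ('push 10'): stack = [10], depth = 1
Step 2 ('push 9'): stack = [10, 9], depth = 2
Step 3 ('push -2'): stack = [10, 9, -2], depth = 3
Step 4 ('sub'): stack = [10, 11], depth = 2
Step 5 ('neg'): stack = [10, -11], depth = 2
Step 6 ('rot'): needs 3 value(s) but depth is 2 — STACK UNDERFLOW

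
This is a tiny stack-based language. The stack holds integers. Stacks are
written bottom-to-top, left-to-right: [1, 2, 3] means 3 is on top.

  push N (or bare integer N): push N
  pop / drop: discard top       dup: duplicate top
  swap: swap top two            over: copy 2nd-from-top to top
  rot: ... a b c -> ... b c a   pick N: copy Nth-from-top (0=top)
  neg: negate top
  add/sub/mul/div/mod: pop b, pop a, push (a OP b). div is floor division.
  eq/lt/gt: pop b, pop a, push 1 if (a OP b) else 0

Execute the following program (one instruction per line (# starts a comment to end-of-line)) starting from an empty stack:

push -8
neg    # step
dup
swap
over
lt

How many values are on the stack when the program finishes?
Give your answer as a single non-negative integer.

Answer: 2

Derivation:
After 'push -8': stack = [-8] (depth 1)
After 'neg': stack = [8] (depth 1)
After 'dup': stack = [8, 8] (depth 2)
After 'swap': stack = [8, 8] (depth 2)
After 'over': stack = [8, 8, 8] (depth 3)
After 'lt': stack = [8, 0] (depth 2)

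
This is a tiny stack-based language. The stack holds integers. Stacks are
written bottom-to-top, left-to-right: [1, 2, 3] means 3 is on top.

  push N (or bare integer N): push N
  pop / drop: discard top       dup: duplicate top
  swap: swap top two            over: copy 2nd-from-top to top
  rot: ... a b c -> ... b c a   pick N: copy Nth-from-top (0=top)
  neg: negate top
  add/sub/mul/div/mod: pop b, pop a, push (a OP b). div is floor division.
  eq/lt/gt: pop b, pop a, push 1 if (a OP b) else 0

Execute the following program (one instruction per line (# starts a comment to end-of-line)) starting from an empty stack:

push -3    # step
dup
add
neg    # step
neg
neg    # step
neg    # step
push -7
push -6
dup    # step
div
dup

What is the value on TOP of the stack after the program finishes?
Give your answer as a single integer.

After 'push -3': [-3]
After 'dup': [-3, -3]
After 'add': [-6]
After 'neg': [6]
After 'neg': [-6]
After 'neg': [6]
After 'neg': [-6]
After 'push -7': [-6, -7]
After 'push -6': [-6, -7, -6]
After 'dup': [-6, -7, -6, -6]
After 'div': [-6, -7, 1]
After 'dup': [-6, -7, 1, 1]

Answer: 1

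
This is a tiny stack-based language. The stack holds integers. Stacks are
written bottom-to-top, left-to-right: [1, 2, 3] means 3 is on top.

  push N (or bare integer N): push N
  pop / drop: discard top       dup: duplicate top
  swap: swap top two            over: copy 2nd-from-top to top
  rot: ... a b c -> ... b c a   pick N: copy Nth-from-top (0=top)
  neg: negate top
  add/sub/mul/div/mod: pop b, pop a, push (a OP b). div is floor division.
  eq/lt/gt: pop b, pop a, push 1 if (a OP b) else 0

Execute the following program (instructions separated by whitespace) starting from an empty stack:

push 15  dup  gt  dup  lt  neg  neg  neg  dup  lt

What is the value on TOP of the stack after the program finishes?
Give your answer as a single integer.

After 'push 15': [15]
After 'dup': [15, 15]
After 'gt': [0]
After 'dup': [0, 0]
After 'lt': [0]
After 'neg': [0]
After 'neg': [0]
After 'neg': [0]
After 'dup': [0, 0]
After 'lt': [0]

Answer: 0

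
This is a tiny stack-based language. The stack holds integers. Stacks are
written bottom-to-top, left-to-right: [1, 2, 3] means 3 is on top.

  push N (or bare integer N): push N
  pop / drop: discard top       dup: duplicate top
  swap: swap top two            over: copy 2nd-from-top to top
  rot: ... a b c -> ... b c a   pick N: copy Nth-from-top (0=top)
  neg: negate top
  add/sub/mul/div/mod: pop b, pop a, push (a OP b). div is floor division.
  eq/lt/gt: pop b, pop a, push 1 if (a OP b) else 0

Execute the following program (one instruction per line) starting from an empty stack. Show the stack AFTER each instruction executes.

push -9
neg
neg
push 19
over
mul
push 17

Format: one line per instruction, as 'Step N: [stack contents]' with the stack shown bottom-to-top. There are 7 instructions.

Step 1: [-9]
Step 2: [9]
Step 3: [-9]
Step 4: [-9, 19]
Step 5: [-9, 19, -9]
Step 6: [-9, -171]
Step 7: [-9, -171, 17]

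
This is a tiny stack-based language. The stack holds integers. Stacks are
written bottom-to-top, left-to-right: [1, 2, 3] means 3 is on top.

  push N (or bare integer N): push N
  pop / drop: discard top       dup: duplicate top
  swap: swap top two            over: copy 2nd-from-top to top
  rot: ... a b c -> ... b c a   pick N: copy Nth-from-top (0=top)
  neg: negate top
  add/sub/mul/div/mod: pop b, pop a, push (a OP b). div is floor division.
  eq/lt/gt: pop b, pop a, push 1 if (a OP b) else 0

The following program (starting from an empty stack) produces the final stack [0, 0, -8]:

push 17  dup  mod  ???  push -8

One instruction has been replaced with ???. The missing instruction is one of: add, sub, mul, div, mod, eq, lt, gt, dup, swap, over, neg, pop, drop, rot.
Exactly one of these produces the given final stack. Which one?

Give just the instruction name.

Answer: dup

Derivation:
Stack before ???: [0]
Stack after ???:  [0, 0]
The instruction that transforms [0] -> [0, 0] is: dup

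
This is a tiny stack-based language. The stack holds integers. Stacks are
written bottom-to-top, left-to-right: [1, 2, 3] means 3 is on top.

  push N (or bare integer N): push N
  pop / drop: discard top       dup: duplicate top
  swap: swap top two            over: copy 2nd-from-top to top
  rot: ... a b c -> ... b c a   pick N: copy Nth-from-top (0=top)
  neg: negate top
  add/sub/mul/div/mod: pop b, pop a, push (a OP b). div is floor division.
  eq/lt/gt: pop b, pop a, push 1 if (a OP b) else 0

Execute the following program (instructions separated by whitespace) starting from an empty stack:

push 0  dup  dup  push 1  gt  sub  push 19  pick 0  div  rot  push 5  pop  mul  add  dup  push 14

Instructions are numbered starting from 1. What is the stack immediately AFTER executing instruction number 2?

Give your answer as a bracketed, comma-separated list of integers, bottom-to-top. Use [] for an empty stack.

Answer: [0, 0]

Derivation:
Step 1 ('push 0'): [0]
Step 2 ('dup'): [0, 0]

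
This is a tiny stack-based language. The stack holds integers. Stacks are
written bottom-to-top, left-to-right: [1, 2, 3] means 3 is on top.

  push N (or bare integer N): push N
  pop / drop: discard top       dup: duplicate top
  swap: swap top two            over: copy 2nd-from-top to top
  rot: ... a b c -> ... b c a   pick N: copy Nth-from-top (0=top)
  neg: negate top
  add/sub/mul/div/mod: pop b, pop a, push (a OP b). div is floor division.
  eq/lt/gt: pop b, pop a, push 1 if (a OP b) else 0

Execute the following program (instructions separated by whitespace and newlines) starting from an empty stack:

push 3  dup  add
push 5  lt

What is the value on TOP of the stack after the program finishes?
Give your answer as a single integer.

Answer: 0

Derivation:
After 'push 3': [3]
After 'dup': [3, 3]
After 'add': [6]
After 'push 5': [6, 5]
After 'lt': [0]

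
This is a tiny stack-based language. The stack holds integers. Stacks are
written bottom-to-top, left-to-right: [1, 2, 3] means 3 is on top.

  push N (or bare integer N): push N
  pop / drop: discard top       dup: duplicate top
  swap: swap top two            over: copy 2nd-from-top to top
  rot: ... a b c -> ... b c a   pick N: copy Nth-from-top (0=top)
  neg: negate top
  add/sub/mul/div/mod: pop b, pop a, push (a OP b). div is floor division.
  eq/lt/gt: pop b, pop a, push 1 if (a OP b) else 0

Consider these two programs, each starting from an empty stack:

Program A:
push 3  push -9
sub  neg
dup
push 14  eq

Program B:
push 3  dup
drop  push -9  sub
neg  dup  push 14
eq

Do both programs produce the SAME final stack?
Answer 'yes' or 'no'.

Program A trace:
  After 'push 3': [3]
  After 'push -9': [3, -9]
  After 'sub': [12]
  After 'neg': [-12]
  After 'dup': [-12, -12]
  After 'push 14': [-12, -12, 14]
  After 'eq': [-12, 0]
Program A final stack: [-12, 0]

Program B trace:
  After 'push 3': [3]
  After 'dup': [3, 3]
  After 'drop': [3]
  After 'push -9': [3, -9]
  After 'sub': [12]
  After 'neg': [-12]
  After 'dup': [-12, -12]
  After 'push 14': [-12, -12, 14]
  After 'eq': [-12, 0]
Program B final stack: [-12, 0]
Same: yes

Answer: yes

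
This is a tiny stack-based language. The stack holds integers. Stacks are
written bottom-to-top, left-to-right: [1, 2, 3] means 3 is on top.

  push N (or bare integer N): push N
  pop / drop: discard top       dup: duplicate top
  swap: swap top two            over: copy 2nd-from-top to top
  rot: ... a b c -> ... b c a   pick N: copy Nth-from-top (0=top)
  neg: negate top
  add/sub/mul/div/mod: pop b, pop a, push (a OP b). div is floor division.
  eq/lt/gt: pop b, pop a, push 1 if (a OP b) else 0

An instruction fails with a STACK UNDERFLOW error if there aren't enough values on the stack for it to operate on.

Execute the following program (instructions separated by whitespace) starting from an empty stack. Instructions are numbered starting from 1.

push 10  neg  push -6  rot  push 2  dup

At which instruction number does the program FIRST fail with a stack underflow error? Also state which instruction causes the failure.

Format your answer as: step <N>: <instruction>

Step 1 ('push 10'): stack = [10], depth = 1
Step 2 ('neg'): stack = [-10], depth = 1
Step 3 ('push -6'): stack = [-10, -6], depth = 2
Step 4 ('rot'): needs 3 value(s) but depth is 2 — STACK UNDERFLOW

Answer: step 4: rot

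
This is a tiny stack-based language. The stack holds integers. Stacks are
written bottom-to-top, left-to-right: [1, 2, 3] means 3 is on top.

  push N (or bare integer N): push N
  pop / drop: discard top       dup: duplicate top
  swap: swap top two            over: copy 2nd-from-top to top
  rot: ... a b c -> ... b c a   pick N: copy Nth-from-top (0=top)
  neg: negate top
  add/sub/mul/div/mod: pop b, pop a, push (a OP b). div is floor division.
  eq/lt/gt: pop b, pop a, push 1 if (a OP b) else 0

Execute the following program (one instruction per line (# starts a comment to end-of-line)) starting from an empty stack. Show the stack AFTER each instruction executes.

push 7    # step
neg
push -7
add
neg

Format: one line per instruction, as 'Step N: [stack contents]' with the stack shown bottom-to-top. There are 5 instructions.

Step 1: [7]
Step 2: [-7]
Step 3: [-7, -7]
Step 4: [-14]
Step 5: [14]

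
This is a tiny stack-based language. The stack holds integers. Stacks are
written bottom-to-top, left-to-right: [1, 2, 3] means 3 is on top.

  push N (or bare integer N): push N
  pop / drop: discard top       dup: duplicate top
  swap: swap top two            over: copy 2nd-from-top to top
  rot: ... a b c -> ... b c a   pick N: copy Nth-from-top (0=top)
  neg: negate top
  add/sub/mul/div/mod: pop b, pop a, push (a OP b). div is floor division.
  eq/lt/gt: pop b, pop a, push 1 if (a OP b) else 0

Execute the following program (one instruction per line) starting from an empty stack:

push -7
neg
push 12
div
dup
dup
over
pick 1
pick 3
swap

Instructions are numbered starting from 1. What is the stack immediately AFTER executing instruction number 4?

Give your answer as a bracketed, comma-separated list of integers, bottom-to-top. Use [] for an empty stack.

Answer: [0]

Derivation:
Step 1 ('push -7'): [-7]
Step 2 ('neg'): [7]
Step 3 ('push 12'): [7, 12]
Step 4 ('div'): [0]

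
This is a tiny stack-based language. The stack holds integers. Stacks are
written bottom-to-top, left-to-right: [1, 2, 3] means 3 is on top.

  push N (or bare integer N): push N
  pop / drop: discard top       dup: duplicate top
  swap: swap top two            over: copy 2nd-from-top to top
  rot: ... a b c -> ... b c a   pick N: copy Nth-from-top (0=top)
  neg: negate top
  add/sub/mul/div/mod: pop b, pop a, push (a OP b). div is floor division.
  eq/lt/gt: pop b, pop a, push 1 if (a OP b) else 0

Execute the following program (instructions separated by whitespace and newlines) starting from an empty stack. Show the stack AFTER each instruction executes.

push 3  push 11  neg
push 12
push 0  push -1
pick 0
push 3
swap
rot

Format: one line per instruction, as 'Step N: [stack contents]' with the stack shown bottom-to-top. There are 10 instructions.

Step 1: [3]
Step 2: [3, 11]
Step 3: [3, -11]
Step 4: [3, -11, 12]
Step 5: [3, -11, 12, 0]
Step 6: [3, -11, 12, 0, -1]
Step 7: [3, -11, 12, 0, -1, -1]
Step 8: [3, -11, 12, 0, -1, -1, 3]
Step 9: [3, -11, 12, 0, -1, 3, -1]
Step 10: [3, -11, 12, 0, 3, -1, -1]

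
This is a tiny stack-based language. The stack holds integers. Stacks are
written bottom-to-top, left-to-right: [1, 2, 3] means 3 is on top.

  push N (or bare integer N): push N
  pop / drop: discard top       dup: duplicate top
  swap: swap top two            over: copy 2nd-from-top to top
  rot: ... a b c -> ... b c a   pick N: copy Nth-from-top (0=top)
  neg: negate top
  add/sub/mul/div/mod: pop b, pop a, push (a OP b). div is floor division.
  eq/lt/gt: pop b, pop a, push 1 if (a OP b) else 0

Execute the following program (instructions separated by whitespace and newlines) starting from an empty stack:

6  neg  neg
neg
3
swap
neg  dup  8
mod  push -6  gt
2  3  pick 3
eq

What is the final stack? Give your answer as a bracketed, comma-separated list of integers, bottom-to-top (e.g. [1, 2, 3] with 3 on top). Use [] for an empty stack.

Answer: [3, 6, 1, 2, 0]

Derivation:
After 'push 6': [6]
After 'neg': [-6]
After 'neg': [6]
After 'neg': [-6]
After 'push 3': [-6, 3]
After 'swap': [3, -6]
After 'neg': [3, 6]
After 'dup': [3, 6, 6]
After 'push 8': [3, 6, 6, 8]
After 'mod': [3, 6, 6]
After 'push -6': [3, 6, 6, -6]
After 'gt': [3, 6, 1]
After 'push 2': [3, 6, 1, 2]
After 'push 3': [3, 6, 1, 2, 3]
After 'pick 3': [3, 6, 1, 2, 3, 6]
After 'eq': [3, 6, 1, 2, 0]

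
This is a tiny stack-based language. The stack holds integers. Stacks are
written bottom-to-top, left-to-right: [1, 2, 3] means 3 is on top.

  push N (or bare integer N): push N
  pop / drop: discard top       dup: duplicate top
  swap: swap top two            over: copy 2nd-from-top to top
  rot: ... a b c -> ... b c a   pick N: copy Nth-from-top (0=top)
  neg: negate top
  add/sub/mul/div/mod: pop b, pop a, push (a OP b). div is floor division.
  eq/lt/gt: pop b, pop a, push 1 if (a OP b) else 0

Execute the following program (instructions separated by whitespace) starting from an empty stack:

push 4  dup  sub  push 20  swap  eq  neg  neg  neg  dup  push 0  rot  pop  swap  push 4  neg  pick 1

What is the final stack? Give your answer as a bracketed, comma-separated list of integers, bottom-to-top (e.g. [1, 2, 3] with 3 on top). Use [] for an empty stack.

Answer: [0, 0, -4, 0]

Derivation:
After 'push 4': [4]
After 'dup': [4, 4]
After 'sub': [0]
After 'push 20': [0, 20]
After 'swap': [20, 0]
After 'eq': [0]
After 'neg': [0]
After 'neg': [0]
After 'neg': [0]
After 'dup': [0, 0]
After 'push 0': [0, 0, 0]
After 'rot': [0, 0, 0]
After 'pop': [0, 0]
After 'swap': [0, 0]
After 'push 4': [0, 0, 4]
After 'neg': [0, 0, -4]
After 'pick 1': [0, 0, -4, 0]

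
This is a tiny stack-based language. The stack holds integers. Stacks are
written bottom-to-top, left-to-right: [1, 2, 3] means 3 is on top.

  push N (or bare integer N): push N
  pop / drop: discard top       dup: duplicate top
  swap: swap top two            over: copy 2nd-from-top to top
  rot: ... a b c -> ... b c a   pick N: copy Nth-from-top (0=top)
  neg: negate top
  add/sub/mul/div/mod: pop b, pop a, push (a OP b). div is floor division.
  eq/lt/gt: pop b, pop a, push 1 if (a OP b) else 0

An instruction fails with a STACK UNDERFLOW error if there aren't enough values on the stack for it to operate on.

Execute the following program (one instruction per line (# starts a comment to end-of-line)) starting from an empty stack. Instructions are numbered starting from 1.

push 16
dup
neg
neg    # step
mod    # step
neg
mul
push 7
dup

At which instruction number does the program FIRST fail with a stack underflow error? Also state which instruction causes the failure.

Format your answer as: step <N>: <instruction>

Step 1 ('push 16'): stack = [16], depth = 1
Step 2 ('dup'): stack = [16, 16], depth = 2
Step 3 ('neg'): stack = [16, -16], depth = 2
Step 4 ('neg'): stack = [16, 16], depth = 2
Step 5 ('mod'): stack = [0], depth = 1
Step 6 ('neg'): stack = [0], depth = 1
Step 7 ('mul'): needs 2 value(s) but depth is 1 — STACK UNDERFLOW

Answer: step 7: mul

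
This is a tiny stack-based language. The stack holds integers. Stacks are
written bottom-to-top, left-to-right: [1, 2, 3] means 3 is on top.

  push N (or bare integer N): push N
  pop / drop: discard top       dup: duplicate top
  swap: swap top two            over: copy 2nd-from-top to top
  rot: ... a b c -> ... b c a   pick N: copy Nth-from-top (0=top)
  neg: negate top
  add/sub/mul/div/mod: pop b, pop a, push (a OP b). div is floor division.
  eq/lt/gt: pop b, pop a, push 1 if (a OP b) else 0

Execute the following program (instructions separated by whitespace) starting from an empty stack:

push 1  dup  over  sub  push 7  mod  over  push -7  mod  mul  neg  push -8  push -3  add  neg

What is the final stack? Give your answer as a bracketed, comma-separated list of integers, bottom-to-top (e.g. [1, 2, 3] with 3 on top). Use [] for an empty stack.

Answer: [1, 0, 11]

Derivation:
After 'push 1': [1]
After 'dup': [1, 1]
After 'over': [1, 1, 1]
After 'sub': [1, 0]
After 'push 7': [1, 0, 7]
After 'mod': [1, 0]
After 'over': [1, 0, 1]
After 'push -7': [1, 0, 1, -7]
After 'mod': [1, 0, -6]
After 'mul': [1, 0]
After 'neg': [1, 0]
After 'push -8': [1, 0, -8]
After 'push -3': [1, 0, -8, -3]
After 'add': [1, 0, -11]
After 'neg': [1, 0, 11]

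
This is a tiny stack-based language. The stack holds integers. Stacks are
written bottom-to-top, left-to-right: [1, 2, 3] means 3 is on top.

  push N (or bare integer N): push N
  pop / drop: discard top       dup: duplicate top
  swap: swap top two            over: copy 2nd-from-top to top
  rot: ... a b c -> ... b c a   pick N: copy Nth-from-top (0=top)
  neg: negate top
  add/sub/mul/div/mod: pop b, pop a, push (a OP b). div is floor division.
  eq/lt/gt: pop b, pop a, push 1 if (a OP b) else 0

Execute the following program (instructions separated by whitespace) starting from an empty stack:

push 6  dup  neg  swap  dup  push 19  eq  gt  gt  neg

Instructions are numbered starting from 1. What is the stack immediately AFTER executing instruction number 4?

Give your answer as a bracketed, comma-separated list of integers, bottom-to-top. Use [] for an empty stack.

Step 1 ('push 6'): [6]
Step 2 ('dup'): [6, 6]
Step 3 ('neg'): [6, -6]
Step 4 ('swap'): [-6, 6]

Answer: [-6, 6]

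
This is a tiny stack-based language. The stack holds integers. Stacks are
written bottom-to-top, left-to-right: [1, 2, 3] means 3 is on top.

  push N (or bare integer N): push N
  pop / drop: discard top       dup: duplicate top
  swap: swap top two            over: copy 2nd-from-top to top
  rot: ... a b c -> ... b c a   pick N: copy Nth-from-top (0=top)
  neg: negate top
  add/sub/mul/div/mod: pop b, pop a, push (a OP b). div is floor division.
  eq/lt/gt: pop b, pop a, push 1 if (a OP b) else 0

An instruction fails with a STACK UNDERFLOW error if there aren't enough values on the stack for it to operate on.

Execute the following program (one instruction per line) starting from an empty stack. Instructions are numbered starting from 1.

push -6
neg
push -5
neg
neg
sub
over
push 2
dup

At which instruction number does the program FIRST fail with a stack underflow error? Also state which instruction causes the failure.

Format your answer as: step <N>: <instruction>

Step 1 ('push -6'): stack = [-6], depth = 1
Step 2 ('neg'): stack = [6], depth = 1
Step 3 ('push -5'): stack = [6, -5], depth = 2
Step 4 ('neg'): stack = [6, 5], depth = 2
Step 5 ('neg'): stack = [6, -5], depth = 2
Step 6 ('sub'): stack = [11], depth = 1
Step 7 ('over'): needs 2 value(s) but depth is 1 — STACK UNDERFLOW

Answer: step 7: over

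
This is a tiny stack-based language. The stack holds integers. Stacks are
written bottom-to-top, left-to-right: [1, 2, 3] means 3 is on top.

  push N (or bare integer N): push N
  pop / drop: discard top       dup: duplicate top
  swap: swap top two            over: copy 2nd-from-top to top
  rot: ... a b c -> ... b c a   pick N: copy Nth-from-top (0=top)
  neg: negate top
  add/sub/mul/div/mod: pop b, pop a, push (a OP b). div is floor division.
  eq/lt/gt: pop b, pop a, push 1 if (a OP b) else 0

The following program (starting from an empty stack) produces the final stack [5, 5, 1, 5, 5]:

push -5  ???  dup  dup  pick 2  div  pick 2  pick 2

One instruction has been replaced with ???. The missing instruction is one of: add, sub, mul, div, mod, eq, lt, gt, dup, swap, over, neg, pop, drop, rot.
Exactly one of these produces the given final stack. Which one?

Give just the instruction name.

Stack before ???: [-5]
Stack after ???:  [5]
The instruction that transforms [-5] -> [5] is: neg

Answer: neg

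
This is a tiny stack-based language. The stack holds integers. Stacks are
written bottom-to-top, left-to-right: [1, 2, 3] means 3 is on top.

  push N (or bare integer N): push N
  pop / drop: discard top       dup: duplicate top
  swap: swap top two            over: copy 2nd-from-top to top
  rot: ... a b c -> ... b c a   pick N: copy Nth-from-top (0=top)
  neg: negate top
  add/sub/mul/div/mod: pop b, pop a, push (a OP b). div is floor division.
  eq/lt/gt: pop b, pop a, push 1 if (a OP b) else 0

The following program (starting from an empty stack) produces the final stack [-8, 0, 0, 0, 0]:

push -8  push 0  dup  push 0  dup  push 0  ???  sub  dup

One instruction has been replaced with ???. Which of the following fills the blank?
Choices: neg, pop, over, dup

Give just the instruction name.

Stack before ???: [-8, 0, 0, 0, 0, 0]
Stack after ???:  [-8, 0, 0, 0, 0]
Checking each choice:
  neg: produces [-8, 0, 0, 0, 0, 0]
  pop: MATCH
  over: produces [-8, 0, 0, 0, 0, 0, 0]
  dup: produces [-8, 0, 0, 0, 0, 0, 0]


Answer: pop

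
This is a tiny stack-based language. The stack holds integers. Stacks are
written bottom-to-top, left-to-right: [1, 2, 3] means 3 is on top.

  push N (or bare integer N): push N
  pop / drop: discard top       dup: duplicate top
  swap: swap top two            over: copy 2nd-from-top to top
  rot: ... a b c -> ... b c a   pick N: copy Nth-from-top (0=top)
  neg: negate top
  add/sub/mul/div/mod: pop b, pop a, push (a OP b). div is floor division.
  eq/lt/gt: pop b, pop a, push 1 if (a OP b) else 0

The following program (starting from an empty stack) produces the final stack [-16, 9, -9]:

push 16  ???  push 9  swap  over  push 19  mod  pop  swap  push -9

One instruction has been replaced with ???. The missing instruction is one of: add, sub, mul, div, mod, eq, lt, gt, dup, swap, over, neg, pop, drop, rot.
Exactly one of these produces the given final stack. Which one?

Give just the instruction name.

Answer: neg

Derivation:
Stack before ???: [16]
Stack after ???:  [-16]
The instruction that transforms [16] -> [-16] is: neg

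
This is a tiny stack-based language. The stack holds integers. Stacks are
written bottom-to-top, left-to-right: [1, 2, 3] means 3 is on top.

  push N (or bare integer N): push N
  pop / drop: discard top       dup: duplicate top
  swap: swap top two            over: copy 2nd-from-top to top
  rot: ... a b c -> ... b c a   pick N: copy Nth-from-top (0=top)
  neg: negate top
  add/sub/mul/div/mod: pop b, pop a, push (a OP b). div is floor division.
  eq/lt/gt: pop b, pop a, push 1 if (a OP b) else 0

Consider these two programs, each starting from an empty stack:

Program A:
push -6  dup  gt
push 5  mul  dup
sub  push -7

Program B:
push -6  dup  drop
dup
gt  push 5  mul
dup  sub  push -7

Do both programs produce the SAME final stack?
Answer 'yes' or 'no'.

Program A trace:
  After 'push -6': [-6]
  After 'dup': [-6, -6]
  After 'gt': [0]
  After 'push 5': [0, 5]
  After 'mul': [0]
  After 'dup': [0, 0]
  After 'sub': [0]
  After 'push -7': [0, -7]
Program A final stack: [0, -7]

Program B trace:
  After 'push -6': [-6]
  After 'dup': [-6, -6]
  After 'drop': [-6]
  After 'dup': [-6, -6]
  After 'gt': [0]
  After 'push 5': [0, 5]
  After 'mul': [0]
  After 'dup': [0, 0]
  After 'sub': [0]
  After 'push -7': [0, -7]
Program B final stack: [0, -7]
Same: yes

Answer: yes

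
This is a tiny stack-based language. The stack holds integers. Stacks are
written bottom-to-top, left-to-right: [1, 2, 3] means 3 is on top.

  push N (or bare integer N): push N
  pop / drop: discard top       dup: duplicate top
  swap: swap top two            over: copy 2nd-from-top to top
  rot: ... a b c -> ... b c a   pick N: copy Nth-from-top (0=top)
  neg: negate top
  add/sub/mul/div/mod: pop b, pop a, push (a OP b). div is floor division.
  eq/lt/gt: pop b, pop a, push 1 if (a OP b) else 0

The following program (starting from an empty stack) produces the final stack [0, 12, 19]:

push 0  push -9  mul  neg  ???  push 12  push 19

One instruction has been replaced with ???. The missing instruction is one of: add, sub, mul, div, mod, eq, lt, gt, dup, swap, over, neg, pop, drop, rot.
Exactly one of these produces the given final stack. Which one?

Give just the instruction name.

Stack before ???: [0]
Stack after ???:  [0]
The instruction that transforms [0] -> [0] is: neg

Answer: neg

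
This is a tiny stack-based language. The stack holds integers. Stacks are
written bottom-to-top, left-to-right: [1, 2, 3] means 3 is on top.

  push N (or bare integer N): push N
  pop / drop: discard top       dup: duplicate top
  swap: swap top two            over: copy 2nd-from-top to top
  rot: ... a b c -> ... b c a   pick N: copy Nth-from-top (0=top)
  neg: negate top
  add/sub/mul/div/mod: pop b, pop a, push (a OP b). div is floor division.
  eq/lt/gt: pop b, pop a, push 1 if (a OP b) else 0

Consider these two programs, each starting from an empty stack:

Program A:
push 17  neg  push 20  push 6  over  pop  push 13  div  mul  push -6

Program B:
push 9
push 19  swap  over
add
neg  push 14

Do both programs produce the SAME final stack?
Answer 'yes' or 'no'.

Program A trace:
  After 'push 17': [17]
  After 'neg': [-17]
  After 'push 20': [-17, 20]
  After 'push 6': [-17, 20, 6]
  After 'over': [-17, 20, 6, 20]
  After 'pop': [-17, 20, 6]
  After 'push 13': [-17, 20, 6, 13]
  After 'div': [-17, 20, 0]
  After 'mul': [-17, 0]
  After 'push -6': [-17, 0, -6]
Program A final stack: [-17, 0, -6]

Program B trace:
  After 'push 9': [9]
  After 'push 19': [9, 19]
  After 'swap': [19, 9]
  After 'over': [19, 9, 19]
  After 'add': [19, 28]
  After 'neg': [19, -28]
  After 'push 14': [19, -28, 14]
Program B final stack: [19, -28, 14]
Same: no

Answer: no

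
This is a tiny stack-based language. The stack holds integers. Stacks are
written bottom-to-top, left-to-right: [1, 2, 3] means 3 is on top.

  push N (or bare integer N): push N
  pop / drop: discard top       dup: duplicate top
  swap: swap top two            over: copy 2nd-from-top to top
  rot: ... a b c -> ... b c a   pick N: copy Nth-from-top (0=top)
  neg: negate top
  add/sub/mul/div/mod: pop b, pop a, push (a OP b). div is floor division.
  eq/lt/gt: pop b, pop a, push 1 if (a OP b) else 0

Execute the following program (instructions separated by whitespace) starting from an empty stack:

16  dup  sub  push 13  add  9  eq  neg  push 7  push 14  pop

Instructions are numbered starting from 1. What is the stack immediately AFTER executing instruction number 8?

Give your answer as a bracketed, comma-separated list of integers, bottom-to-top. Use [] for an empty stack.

Answer: [0]

Derivation:
Step 1 ('16'): [16]
Step 2 ('dup'): [16, 16]
Step 3 ('sub'): [0]
Step 4 ('push 13'): [0, 13]
Step 5 ('add'): [13]
Step 6 ('9'): [13, 9]
Step 7 ('eq'): [0]
Step 8 ('neg'): [0]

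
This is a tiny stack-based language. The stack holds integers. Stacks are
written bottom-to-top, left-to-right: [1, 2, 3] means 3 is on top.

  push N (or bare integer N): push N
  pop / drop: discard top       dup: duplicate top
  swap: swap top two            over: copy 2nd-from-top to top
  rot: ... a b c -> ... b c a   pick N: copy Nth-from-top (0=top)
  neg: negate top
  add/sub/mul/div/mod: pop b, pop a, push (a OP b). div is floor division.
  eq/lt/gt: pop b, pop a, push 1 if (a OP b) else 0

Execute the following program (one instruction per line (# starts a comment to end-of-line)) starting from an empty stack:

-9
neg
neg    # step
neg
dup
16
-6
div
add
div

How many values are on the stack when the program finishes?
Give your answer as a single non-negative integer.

After 'push -9': stack = [-9] (depth 1)
After 'neg': stack = [9] (depth 1)
After 'neg': stack = [-9] (depth 1)
After 'neg': stack = [9] (depth 1)
After 'dup': stack = [9, 9] (depth 2)
After 'push 16': stack = [9, 9, 16] (depth 3)
After 'push -6': stack = [9, 9, 16, -6] (depth 4)
After 'div': stack = [9, 9, -3] (depth 3)
After 'add': stack = [9, 6] (depth 2)
After 'div': stack = [1] (depth 1)

Answer: 1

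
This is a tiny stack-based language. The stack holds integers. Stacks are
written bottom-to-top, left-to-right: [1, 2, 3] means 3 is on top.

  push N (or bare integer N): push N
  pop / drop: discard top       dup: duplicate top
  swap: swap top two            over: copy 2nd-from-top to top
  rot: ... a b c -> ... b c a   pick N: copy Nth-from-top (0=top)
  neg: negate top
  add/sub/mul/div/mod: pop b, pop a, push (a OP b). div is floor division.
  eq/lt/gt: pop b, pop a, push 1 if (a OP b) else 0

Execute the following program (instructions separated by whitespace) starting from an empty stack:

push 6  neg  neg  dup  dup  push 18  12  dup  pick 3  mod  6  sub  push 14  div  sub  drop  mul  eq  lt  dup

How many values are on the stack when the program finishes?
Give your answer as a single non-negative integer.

Answer: 2

Derivation:
After 'push 6': stack = [6] (depth 1)
After 'neg': stack = [-6] (depth 1)
After 'neg': stack = [6] (depth 1)
After 'dup': stack = [6, 6] (depth 2)
After 'dup': stack = [6, 6, 6] (depth 3)
After 'push 18': stack = [6, 6, 6, 18] (depth 4)
After 'push 12': stack = [6, 6, 6, 18, 12] (depth 5)
After 'dup': stack = [6, 6, 6, 18, 12, 12] (depth 6)
After 'pick 3': stack = [6, 6, 6, 18, 12, 12, 6] (depth 7)
After 'mod': stack = [6, 6, 6, 18, 12, 0] (depth 6)
After 'push 6': stack = [6, 6, 6, 18, 12, 0, 6] (depth 7)
After 'sub': stack = [6, 6, 6, 18, 12, -6] (depth 6)
After 'push 14': stack = [6, 6, 6, 18, 12, -6, 14] (depth 7)
After 'div': stack = [6, 6, 6, 18, 12, -1] (depth 6)
After 'sub': stack = [6, 6, 6, 18, 13] (depth 5)
After 'drop': stack = [6, 6, 6, 18] (depth 4)
After 'mul': stack = [6, 6, 108] (depth 3)
After 'eq': stack = [6, 0] (depth 2)
After 'lt': stack = [0] (depth 1)
After 'dup': stack = [0, 0] (depth 2)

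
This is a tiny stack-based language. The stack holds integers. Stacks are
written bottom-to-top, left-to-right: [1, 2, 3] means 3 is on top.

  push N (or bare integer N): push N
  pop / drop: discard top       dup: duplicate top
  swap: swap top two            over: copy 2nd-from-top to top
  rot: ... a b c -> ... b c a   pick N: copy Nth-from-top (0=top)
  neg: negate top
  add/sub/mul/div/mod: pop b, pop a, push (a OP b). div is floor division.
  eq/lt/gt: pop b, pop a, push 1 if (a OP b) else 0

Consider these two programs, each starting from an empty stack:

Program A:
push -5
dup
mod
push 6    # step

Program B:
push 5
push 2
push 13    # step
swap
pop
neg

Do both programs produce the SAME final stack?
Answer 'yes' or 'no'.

Answer: no

Derivation:
Program A trace:
  After 'push -5': [-5]
  After 'dup': [-5, -5]
  After 'mod': [0]
  After 'push 6': [0, 6]
Program A final stack: [0, 6]

Program B trace:
  After 'push 5': [5]
  After 'push 2': [5, 2]
  After 'push 13': [5, 2, 13]
  After 'swap': [5, 13, 2]
  After 'pop': [5, 13]
  After 'neg': [5, -13]
Program B final stack: [5, -13]
Same: no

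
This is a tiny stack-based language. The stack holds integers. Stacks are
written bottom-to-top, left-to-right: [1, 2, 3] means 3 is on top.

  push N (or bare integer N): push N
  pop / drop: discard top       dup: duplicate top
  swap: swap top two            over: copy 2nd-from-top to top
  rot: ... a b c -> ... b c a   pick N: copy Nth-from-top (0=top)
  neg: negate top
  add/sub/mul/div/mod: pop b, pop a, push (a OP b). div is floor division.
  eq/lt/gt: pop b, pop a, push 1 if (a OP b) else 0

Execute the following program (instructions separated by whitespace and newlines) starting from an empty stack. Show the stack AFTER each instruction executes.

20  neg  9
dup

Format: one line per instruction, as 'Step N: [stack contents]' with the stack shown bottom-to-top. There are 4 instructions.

Step 1: [20]
Step 2: [-20]
Step 3: [-20, 9]
Step 4: [-20, 9, 9]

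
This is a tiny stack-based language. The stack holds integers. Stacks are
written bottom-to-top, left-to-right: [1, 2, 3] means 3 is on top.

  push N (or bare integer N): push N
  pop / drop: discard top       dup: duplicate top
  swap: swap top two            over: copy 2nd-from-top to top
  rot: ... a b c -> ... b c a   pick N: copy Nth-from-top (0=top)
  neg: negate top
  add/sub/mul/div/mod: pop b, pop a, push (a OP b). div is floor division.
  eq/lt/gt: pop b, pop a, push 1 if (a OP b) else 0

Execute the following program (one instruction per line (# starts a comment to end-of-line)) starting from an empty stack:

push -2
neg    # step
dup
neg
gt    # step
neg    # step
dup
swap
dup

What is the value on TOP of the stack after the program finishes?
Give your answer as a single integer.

Answer: -1

Derivation:
After 'push -2': [-2]
After 'neg': [2]
After 'dup': [2, 2]
After 'neg': [2, -2]
After 'gt': [1]
After 'neg': [-1]
After 'dup': [-1, -1]
After 'swap': [-1, -1]
After 'dup': [-1, -1, -1]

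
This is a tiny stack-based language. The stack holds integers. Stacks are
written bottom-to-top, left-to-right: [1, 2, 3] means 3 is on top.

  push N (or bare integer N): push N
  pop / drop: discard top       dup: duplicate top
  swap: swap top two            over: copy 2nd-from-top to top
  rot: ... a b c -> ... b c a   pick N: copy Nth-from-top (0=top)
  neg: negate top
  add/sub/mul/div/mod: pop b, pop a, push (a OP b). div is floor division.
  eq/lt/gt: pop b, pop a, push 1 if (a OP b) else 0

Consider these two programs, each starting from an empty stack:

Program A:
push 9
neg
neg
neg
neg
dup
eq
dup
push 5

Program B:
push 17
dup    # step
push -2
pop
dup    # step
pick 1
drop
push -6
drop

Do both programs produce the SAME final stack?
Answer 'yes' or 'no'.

Answer: no

Derivation:
Program A trace:
  After 'push 9': [9]
  After 'neg': [-9]
  After 'neg': [9]
  After 'neg': [-9]
  After 'neg': [9]
  After 'dup': [9, 9]
  After 'eq': [1]
  After 'dup': [1, 1]
  After 'push 5': [1, 1, 5]
Program A final stack: [1, 1, 5]

Program B trace:
  After 'push 17': [17]
  After 'dup': [17, 17]
  After 'push -2': [17, 17, -2]
  After 'pop': [17, 17]
  After 'dup': [17, 17, 17]
  After 'pick 1': [17, 17, 17, 17]
  After 'drop': [17, 17, 17]
  After 'push -6': [17, 17, 17, -6]
  After 'drop': [17, 17, 17]
Program B final stack: [17, 17, 17]
Same: no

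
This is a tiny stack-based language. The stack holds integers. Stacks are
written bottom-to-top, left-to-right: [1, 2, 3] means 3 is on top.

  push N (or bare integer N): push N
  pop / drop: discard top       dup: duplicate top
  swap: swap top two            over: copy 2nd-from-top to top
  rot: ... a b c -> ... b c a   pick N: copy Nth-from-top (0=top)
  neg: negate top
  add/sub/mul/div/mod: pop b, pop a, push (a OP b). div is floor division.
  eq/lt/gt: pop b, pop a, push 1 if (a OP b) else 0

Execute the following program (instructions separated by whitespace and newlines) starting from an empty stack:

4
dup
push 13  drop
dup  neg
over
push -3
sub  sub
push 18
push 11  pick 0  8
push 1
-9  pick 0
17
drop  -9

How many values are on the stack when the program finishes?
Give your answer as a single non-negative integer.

Answer: 11

Derivation:
After 'push 4': stack = [4] (depth 1)
After 'dup': stack = [4, 4] (depth 2)
After 'push 13': stack = [4, 4, 13] (depth 3)
After 'drop': stack = [4, 4] (depth 2)
After 'dup': stack = [4, 4, 4] (depth 3)
After 'neg': stack = [4, 4, -4] (depth 3)
After 'over': stack = [4, 4, -4, 4] (depth 4)
After 'push -3': stack = [4, 4, -4, 4, -3] (depth 5)
After 'sub': stack = [4, 4, -4, 7] (depth 4)
After 'sub': stack = [4, 4, -11] (depth 3)
After 'push 18': stack = [4, 4, -11, 18] (depth 4)
After 'push 11': stack = [4, 4, -11, 18, 11] (depth 5)
After 'pick 0': stack = [4, 4, -11, 18, 11, 11] (depth 6)
After 'push 8': stack = [4, 4, -11, 18, 11, 11, 8] (depth 7)
After 'push 1': stack = [4, 4, -11, 18, 11, 11, 8, 1] (depth 8)
After 'push -9': stack = [4, 4, -11, 18, 11, 11, 8, 1, -9] (depth 9)
After 'pick 0': stack = [4, 4, -11, 18, 11, 11, 8, 1, -9, -9] (depth 10)
After 'push 17': stack = [4, 4, -11, 18, 11, 11, 8, 1, -9, -9, 17] (depth 11)
After 'drop': stack = [4, 4, -11, 18, 11, 11, 8, 1, -9, -9] (depth 10)
After 'push -9': stack = [4, 4, -11, 18, 11, 11, 8, 1, -9, -9, -9] (depth 11)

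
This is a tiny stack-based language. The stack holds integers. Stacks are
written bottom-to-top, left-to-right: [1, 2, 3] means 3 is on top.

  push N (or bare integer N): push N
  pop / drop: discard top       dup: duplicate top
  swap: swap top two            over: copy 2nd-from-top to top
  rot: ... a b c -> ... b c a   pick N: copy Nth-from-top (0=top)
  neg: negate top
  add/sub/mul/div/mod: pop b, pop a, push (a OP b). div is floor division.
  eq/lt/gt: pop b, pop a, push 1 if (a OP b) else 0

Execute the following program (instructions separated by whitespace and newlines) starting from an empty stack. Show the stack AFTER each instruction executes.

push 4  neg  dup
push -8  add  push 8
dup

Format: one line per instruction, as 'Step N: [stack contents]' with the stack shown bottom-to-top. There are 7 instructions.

Step 1: [4]
Step 2: [-4]
Step 3: [-4, -4]
Step 4: [-4, -4, -8]
Step 5: [-4, -12]
Step 6: [-4, -12, 8]
Step 7: [-4, -12, 8, 8]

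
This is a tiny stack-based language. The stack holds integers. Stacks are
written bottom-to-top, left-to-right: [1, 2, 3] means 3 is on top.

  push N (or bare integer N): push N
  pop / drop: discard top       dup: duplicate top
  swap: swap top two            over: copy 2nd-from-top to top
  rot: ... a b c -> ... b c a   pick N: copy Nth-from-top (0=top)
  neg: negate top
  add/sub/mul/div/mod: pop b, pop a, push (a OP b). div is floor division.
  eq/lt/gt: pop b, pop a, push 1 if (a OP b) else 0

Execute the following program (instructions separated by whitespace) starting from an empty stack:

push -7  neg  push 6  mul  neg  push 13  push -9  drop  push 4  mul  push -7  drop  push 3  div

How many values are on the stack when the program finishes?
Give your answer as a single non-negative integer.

Answer: 2

Derivation:
After 'push -7': stack = [-7] (depth 1)
After 'neg': stack = [7] (depth 1)
After 'push 6': stack = [7, 6] (depth 2)
After 'mul': stack = [42] (depth 1)
After 'neg': stack = [-42] (depth 1)
After 'push 13': stack = [-42, 13] (depth 2)
After 'push -9': stack = [-42, 13, -9] (depth 3)
After 'drop': stack = [-42, 13] (depth 2)
After 'push 4': stack = [-42, 13, 4] (depth 3)
After 'mul': stack = [-42, 52] (depth 2)
After 'push -7': stack = [-42, 52, -7] (depth 3)
After 'drop': stack = [-42, 52] (depth 2)
After 'push 3': stack = [-42, 52, 3] (depth 3)
After 'div': stack = [-42, 17] (depth 2)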